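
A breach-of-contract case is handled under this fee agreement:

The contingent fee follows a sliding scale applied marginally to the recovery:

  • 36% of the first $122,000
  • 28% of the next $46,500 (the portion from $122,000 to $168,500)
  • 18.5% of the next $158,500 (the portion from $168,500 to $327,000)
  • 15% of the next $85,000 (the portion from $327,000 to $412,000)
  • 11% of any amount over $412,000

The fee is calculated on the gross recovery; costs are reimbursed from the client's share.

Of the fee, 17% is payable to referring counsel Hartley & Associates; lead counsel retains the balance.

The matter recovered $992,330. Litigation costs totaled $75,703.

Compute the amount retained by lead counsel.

$135,164.50

Fee base is the gross recovery, $992,330; costs are reimbursed separately.
First $122,000 at 36% = $43,920.00
Next $46,500 at 28% = $13,020.00
Next $158,500 at 18.5% = $29,322.50
Next $85,000 at 15% = $12,750.00
Remaining $580,330 at 11% = $63,836.30
Fee: $43,920.00 + $13,020.00 + $29,322.50 + $12,750.00 + $63,836.30 = $162,848.80
Referral share: 17% of $162,848.80 = $27,684.30; lead counsel retains $162,848.80 − $27,684.30 = $135,164.50.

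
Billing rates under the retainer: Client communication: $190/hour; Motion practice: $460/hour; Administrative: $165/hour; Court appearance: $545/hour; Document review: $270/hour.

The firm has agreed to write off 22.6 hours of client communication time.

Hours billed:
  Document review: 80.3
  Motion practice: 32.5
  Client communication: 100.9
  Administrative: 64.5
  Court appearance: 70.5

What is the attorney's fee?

Client communication: 100.9 × $190 = $19,171.00
Motion practice: 32.5 × $460 = $14,950.00
Administrative: 64.5 × $165 = $10,642.50
Court appearance: 70.5 × $545 = $38,422.50
Document review: 80.3 × $270 = $21,681.00
Subtotal: $104,867.00
Write-off: 22.6 × $190 = $4,294.00
Total: $104,867.00 − $4,294.00 = $100,573.00

$100,573.00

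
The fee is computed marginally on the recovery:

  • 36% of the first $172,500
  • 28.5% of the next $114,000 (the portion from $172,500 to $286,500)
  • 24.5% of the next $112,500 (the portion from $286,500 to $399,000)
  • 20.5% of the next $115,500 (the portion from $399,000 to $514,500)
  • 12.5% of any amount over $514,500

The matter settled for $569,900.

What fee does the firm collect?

First $172,500 at 36% = $62,100.00
Next $114,000 at 28.5% = $32,490.00
Next $112,500 at 24.5% = $27,562.50
Next $115,500 at 20.5% = $23,677.50
Remaining $55,400 at 12.5% = $6,925.00
Fee: $62,100.00 + $32,490.00 + $27,562.50 + $23,677.50 + $6,925.00 = $152,755.00

$152,755.00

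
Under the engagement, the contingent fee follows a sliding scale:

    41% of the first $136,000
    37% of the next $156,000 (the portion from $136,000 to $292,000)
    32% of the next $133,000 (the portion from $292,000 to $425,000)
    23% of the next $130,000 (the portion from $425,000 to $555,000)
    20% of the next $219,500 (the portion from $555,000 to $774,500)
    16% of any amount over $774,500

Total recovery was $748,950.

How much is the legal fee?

First $136,000 at 41% = $55,760.00
Next $156,000 at 37% = $57,720.00
Next $133,000 at 32% = $42,560.00
Next $130,000 at 23% = $29,900.00
Remaining $193,950 at 20% = $38,790.00
Fee: $55,760.00 + $57,720.00 + $42,560.00 + $29,900.00 + $38,790.00 = $224,730.00

$224,730.00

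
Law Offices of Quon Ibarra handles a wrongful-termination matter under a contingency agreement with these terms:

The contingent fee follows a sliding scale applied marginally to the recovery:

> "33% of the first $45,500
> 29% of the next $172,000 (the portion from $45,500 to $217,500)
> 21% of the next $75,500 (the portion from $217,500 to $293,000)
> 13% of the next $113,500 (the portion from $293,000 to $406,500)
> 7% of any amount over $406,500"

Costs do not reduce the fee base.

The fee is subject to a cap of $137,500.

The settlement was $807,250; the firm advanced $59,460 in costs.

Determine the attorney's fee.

$123,557.50

Fee base is the gross recovery, $807,250; costs are reimbursed separately.
First $45,500 at 33% = $15,015.00
Next $172,000 at 29% = $49,880.00
Next $75,500 at 21% = $15,855.00
Next $113,500 at 13% = $14,755.00
Remaining $400,750 at 7% = $28,052.50
Fee: $15,015.00 + $49,880.00 + $15,855.00 + $14,755.00 + $28,052.50 = $123,557.50
$123,557.50 is under the $137,500 cap.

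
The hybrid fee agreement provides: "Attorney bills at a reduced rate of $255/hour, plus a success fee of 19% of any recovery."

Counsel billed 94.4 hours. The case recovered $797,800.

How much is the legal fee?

$175,654.00

Hourly: 94.4 × $255 = $24,072.00
Success fee: 19% of $797,800 = $151,582.00
Total: $24,072.00 + $151,582.00 = $175,654.00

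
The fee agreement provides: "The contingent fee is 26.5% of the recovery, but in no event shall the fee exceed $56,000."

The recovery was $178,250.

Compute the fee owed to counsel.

$47,236.25

26.5% of $178,250 = $47,236.25
That is under the $56,000 cap.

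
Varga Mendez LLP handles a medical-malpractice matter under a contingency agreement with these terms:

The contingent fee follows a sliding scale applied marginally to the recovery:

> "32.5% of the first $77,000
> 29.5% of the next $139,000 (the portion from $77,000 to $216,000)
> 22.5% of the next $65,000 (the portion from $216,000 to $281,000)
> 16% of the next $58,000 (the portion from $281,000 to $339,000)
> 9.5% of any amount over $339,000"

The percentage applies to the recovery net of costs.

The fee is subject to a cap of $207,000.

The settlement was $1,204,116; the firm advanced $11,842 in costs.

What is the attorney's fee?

$170,996.03

Fee base (net of costs): $1,204,116 − $11,842 = $1,192,274
First $77,000 at 32.5% = $25,025.00
Next $139,000 at 29.5% = $41,005.00
Next $65,000 at 22.5% = $14,625.00
Next $58,000 at 16% = $9,280.00
Remaining $853,274 at 9.5% = $81,061.03
Fee: $25,025.00 + $41,005.00 + $14,625.00 + $9,280.00 + $81,061.03 = $170,996.03
$170,996.03 is under the $207,000 cap.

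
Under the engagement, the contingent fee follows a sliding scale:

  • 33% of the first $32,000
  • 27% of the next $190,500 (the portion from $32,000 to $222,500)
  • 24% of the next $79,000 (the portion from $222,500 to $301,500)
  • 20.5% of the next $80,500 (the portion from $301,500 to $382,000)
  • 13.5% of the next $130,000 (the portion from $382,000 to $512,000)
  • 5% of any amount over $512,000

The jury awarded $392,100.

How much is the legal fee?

$98,821.00

First $32,000 at 33% = $10,560.00
Next $190,500 at 27% = $51,435.00
Next $79,000 at 24% = $18,960.00
Next $80,500 at 20.5% = $16,502.50
Remaining $10,100 at 13.5% = $1,363.50
Fee: $10,560.00 + $51,435.00 + $18,960.00 + $16,502.50 + $1,363.50 = $98,821.00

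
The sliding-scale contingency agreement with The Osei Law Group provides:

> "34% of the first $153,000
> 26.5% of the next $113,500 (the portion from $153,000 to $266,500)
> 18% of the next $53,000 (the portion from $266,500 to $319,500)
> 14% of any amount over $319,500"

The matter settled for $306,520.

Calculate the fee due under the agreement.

$89,301.10

First $153,000 at 34% = $52,020.00
Next $113,500 at 26.5% = $30,077.50
Remaining $40,020 at 18% = $7,203.60
Fee: $52,020.00 + $30,077.50 + $7,203.60 = $89,301.10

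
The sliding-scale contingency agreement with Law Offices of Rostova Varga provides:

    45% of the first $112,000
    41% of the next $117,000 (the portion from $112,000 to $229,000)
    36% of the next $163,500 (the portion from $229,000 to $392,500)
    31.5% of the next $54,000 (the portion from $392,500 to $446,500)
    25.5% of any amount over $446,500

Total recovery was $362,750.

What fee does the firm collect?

First $112,000 at 45% = $50,400.00
Next $117,000 at 41% = $47,970.00
Remaining $133,750 at 36% = $48,150.00
Fee: $50,400.00 + $47,970.00 + $48,150.00 = $146,520.00

$146,520.00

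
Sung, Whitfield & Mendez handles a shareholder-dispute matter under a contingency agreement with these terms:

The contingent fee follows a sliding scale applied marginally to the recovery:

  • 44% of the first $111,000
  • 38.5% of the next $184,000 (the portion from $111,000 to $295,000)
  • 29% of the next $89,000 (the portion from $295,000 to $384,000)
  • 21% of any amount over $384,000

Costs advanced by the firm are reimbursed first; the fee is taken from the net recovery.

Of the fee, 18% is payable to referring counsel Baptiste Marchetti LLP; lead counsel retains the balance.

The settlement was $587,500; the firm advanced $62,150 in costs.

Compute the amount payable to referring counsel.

Fee base (net of costs): $587,500 − $62,150 = $525,350
First $111,000 at 44% = $48,840.00
Next $184,000 at 38.5% = $70,840.00
Next $89,000 at 29% = $25,810.00
Remaining $141,350 at 21% = $29,683.50
Fee: $48,840.00 + $70,840.00 + $25,810.00 + $29,683.50 = $175,173.50
Referral share: 18% of $175,173.50 = $31,531.23; lead counsel retains $175,173.50 − $31,531.23 = $143,642.27.

$31,531.23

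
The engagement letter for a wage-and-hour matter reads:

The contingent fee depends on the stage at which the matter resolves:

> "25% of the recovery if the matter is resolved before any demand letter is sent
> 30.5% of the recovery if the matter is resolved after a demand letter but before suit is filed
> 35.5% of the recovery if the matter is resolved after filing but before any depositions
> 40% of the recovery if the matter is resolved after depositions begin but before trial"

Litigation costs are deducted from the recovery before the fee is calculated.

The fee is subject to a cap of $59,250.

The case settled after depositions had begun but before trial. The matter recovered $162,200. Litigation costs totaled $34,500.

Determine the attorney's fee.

$51,080.00

Fee base (net of costs): $162,200 − $34,500 = $127,700
The matter settled after depositions had begun but before trial, so the 40% rate applies.
$127,700 × 40% = $51,080.00
$51,080.00 is under the $59,250 cap.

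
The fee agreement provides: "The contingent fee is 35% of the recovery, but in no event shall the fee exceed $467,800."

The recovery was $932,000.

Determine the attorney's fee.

$326,200.00

35% of $932,000 = $326,200.00
That is under the $467,800 cap.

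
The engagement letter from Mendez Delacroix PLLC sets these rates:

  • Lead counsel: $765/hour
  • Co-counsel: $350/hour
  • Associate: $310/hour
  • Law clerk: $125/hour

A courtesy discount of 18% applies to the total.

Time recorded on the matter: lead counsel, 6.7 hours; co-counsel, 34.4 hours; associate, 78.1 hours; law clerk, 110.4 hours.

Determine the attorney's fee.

Lead counsel: 6.7 × $765 = $5,125.50
Co-counsel: 34.4 × $350 = $12,040.00
Associate: 78.1 × $310 = $24,211.00
Law clerk: 110.4 × $125 = $13,800.00
Subtotal: $55,176.50
Less 18% discount: −$9,931.77
Total: $55,176.50 − $9,931.77 = $45,244.73

$45,244.73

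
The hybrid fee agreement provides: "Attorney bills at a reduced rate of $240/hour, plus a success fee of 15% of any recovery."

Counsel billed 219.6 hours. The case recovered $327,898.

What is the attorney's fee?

$101,888.70

Hourly: 219.6 × $240 = $52,704.00
Success fee: 15% of $327,898 = $49,184.70
Total: $52,704.00 + $49,184.70 = $101,888.70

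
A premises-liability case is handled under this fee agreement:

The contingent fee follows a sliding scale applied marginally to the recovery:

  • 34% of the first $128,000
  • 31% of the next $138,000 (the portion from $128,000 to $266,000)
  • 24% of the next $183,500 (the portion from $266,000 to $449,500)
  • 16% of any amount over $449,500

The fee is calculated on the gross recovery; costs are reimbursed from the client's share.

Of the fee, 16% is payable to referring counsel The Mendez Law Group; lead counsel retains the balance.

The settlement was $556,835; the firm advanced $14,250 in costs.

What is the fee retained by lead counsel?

$123,911.42

Fee base is the gross recovery, $556,835; costs are reimbursed separately.
First $128,000 at 34% = $43,520.00
Next $138,000 at 31% = $42,780.00
Next $183,500 at 24% = $44,040.00
Remaining $107,335 at 16% = $17,173.60
Fee: $43,520.00 + $42,780.00 + $44,040.00 + $17,173.60 = $147,513.60
Referral share: 16% of $147,513.60 = $23,602.18; lead counsel retains $147,513.60 − $23,602.18 = $123,911.42.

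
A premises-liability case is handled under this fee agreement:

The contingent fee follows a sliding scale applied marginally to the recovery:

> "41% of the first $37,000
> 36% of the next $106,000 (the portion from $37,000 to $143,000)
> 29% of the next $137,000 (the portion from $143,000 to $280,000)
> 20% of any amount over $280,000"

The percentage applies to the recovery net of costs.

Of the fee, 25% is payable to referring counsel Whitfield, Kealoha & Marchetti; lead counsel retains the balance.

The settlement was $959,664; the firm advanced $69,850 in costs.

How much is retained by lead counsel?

Fee base (net of costs): $959,664 − $69,850 = $889,814
First $37,000 at 41% = $15,170.00
Next $106,000 at 36% = $38,160.00
Next $137,000 at 29% = $39,730.00
Remaining $609,814 at 20% = $121,962.80
Fee: $15,170.00 + $38,160.00 + $39,730.00 + $121,962.80 = $215,022.80
Referral share: 25% of $215,022.80 = $53,755.70; lead counsel retains $215,022.80 − $53,755.70 = $161,267.10.

$161,267.10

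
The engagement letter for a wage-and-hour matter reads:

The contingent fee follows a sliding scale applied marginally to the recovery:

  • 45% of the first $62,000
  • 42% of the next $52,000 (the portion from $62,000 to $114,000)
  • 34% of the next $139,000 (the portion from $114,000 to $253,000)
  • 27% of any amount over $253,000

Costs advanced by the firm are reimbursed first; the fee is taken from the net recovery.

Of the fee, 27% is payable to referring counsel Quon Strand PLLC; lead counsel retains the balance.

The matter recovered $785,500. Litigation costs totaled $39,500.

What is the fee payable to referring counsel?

Fee base (net of costs): $785,500 − $39,500 = $746,000
First $62,000 at 45% = $27,900.00
Next $52,000 at 42% = $21,840.00
Next $139,000 at 34% = $47,260.00
Remaining $493,000 at 27% = $133,110.00
Fee: $27,900.00 + $21,840.00 + $47,260.00 + $133,110.00 = $230,110.00
Referral share: 27% of $230,110.00 = $62,129.70; lead counsel retains $230,110.00 − $62,129.70 = $167,980.30.

$62,129.70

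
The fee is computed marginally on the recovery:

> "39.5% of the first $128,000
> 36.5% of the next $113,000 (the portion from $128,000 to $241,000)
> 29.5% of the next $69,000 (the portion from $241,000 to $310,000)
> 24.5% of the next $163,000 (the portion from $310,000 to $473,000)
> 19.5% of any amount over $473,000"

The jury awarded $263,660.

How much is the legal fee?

First $128,000 at 39.5% = $50,560.00
Next $113,000 at 36.5% = $41,245.00
Remaining $22,660 at 29.5% = $6,684.70
Fee: $50,560.00 + $41,245.00 + $6,684.70 = $98,489.70

$98,489.70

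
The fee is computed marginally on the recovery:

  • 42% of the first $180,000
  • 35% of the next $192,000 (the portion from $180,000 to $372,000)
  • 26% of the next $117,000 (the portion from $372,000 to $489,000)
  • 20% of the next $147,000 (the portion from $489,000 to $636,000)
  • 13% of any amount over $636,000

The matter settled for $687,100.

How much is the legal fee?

First $180,000 at 42% = $75,600.00
Next $192,000 at 35% = $67,200.00
Next $117,000 at 26% = $30,420.00
Next $147,000 at 20% = $29,400.00
Remaining $51,100 at 13% = $6,643.00
Fee: $75,600.00 + $67,200.00 + $30,420.00 + $29,400.00 + $6,643.00 = $209,263.00

$209,263.00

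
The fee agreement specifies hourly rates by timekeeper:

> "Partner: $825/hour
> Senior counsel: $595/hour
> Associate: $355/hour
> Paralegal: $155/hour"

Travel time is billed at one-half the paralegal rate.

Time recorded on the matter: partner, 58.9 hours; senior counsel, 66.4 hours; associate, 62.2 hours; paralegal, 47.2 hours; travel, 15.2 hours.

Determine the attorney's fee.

$118,675.50

Partner: 58.9 × $825 = $48,592.50
Senior counsel: 66.4 × $595 = $39,508.00
Associate: 62.2 × $355 = $22,081.00
Paralegal: 47.2 × $155 = $7,316.00
Subtotal: $48,592.50 + $39,508.00 + $22,081.00 + $7,316.00 = $117,497.50
Travel: 15.2 × ($155 ÷ 2) = 15.2 × $77.50 = $1,178.00
Total: $117,497.50 + $1,178.00 = $118,675.50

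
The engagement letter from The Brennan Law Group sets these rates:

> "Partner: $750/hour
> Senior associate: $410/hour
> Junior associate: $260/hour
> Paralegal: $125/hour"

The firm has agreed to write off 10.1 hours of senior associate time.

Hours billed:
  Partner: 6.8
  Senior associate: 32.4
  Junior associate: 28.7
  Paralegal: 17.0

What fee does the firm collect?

Partner: 6.8 × $750 = $5,100.00
Senior associate: 32.4 × $410 = $13,284.00
Junior associate: 28.7 × $260 = $7,462.00
Paralegal: 17.0 × $125 = $2,125.00
Subtotal: $27,971.00
Write-off: 10.1 × $410 = $4,141.00
Total: $27,971.00 − $4,141.00 = $23,830.00

$23,830.00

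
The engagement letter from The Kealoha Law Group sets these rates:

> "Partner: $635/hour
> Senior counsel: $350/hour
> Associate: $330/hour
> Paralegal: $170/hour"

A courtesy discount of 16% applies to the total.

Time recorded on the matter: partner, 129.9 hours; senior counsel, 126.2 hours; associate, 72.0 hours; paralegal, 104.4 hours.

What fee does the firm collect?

Partner: 129.9 × $635 = $82,486.50
Senior counsel: 126.2 × $350 = $44,170.00
Associate: 72.0 × $330 = $23,760.00
Paralegal: 104.4 × $170 = $17,748.00
Subtotal: $168,164.50
Less 16% discount: −$26,906.32
Total: $168,164.50 − $26,906.32 = $141,258.18

$141,258.18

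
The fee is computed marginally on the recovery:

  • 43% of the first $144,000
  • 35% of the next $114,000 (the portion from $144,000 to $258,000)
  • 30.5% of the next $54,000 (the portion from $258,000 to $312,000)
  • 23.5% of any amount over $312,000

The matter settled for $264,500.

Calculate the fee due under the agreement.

First $144,000 at 43% = $61,920.00
Next $114,000 at 35% = $39,900.00
Remaining $6,500 at 30.5% = $1,982.50
Fee: $61,920.00 + $39,900.00 + $1,982.50 = $103,802.50

$103,802.50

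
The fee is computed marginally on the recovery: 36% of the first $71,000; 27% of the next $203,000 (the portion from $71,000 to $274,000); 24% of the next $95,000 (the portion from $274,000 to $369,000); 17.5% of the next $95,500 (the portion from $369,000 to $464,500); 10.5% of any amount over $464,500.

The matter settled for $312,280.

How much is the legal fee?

$89,557.20

First $71,000 at 36% = $25,560.00
Next $203,000 at 27% = $54,810.00
Remaining $38,280 at 24% = $9,187.20
Fee: $25,560.00 + $54,810.00 + $9,187.20 = $89,557.20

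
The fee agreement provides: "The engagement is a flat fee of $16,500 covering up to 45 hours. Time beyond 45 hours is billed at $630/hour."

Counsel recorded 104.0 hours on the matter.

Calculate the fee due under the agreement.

Flat fee: $16,500.00
Excess hours: 104.0 − 45 = 59.0
Overrun: 59.0 × $630 = $37,170.00
Total: $16,500.00 + $37,170.00 = $53,670.00

$53,670.00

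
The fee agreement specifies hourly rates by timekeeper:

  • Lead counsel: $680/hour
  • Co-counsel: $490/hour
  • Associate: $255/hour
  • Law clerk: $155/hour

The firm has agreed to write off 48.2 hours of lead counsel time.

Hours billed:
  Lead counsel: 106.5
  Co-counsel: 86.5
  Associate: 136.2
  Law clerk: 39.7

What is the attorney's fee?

$122,913.50

Lead counsel: 106.5 × $680 = $72,420.00
Co-counsel: 86.5 × $490 = $42,385.00
Associate: 136.2 × $255 = $34,731.00
Law clerk: 39.7 × $155 = $6,153.50
Subtotal: $155,689.50
Write-off: 48.2 × $680 = $32,776.00
Total: $155,689.50 − $32,776.00 = $122,913.50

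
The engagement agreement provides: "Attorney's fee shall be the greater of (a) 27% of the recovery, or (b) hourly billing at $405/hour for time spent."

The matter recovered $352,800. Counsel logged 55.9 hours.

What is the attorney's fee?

$95,256.00

(a) 27% of $352,800 = $95,256.00
(b) 55.9 × $405 = $22,639.50
The greater is (a): $95,256.00.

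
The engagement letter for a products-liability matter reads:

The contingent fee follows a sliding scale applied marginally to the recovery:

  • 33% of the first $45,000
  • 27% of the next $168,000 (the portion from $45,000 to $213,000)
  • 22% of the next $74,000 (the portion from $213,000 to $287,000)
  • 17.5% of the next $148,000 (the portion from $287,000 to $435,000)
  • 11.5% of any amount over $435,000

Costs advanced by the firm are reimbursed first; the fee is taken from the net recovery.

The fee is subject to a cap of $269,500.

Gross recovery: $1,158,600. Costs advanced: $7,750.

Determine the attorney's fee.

$184,712.75

Fee base (net of costs): $1,158,600 − $7,750 = $1,150,850
First $45,000 at 33% = $14,850.00
Next $168,000 at 27% = $45,360.00
Next $74,000 at 22% = $16,280.00
Next $148,000 at 17.5% = $25,900.00
Remaining $715,850 at 11.5% = $82,322.75
Fee: $14,850.00 + $45,360.00 + $16,280.00 + $25,900.00 + $82,322.75 = $184,712.75
$184,712.75 is under the $269,500 cap.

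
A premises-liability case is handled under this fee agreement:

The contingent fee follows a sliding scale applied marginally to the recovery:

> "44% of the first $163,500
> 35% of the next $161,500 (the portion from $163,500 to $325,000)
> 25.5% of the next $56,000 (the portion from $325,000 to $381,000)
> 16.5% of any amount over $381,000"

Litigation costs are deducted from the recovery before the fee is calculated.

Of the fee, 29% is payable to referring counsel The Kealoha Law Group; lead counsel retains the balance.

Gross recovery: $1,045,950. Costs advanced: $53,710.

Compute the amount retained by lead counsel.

Fee base (net of costs): $1,045,950 − $53,710 = $992,240
First $163,500 at 44% = $71,940.00
Next $161,500 at 35% = $56,525.00
Next $56,000 at 25.5% = $14,280.00
Remaining $611,240 at 16.5% = $100,854.60
Fee: $71,940.00 + $56,525.00 + $14,280.00 + $100,854.60 = $243,599.60
Referral share: 29% of $243,599.60 = $70,643.88; lead counsel retains $243,599.60 − $70,643.88 = $172,955.72.

$172,955.72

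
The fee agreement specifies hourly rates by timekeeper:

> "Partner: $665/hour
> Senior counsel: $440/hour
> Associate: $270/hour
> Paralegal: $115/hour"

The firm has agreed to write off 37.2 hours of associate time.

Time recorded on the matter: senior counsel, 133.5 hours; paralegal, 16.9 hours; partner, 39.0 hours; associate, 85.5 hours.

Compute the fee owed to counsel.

Partner: 39.0 × $665 = $25,935.00
Senior counsel: 133.5 × $440 = $58,740.00
Associate: 85.5 × $270 = $23,085.00
Paralegal: 16.9 × $115 = $1,943.50
Subtotal: $109,703.50
Write-off: 37.2 × $270 = $10,044.00
Total: $109,703.50 − $10,044.00 = $99,659.50

$99,659.50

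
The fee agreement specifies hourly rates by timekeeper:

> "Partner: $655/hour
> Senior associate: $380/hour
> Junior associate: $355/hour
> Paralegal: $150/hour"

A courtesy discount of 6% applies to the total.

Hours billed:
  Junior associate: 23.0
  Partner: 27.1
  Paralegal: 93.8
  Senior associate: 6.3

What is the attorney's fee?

Partner: 27.1 × $655 = $17,750.50
Senior associate: 6.3 × $380 = $2,394.00
Junior associate: 23.0 × $355 = $8,165.00
Paralegal: 93.8 × $150 = $14,070.00
Subtotal: $42,379.50
Less 6% discount: −$2,542.77
Total: $42,379.50 − $2,542.77 = $39,836.73

$39,836.73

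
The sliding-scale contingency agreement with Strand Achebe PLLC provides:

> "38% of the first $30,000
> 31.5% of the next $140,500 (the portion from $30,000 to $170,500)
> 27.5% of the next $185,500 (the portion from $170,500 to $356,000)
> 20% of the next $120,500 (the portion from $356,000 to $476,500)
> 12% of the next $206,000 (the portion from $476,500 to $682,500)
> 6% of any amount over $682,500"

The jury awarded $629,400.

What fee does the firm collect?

First $30,000 at 38% = $11,400.00
Next $140,500 at 31.5% = $44,257.50
Next $185,500 at 27.5% = $51,012.50
Next $120,500 at 20% = $24,100.00
Remaining $152,900 at 12% = $18,348.00
Fee: $11,400.00 + $44,257.50 + $51,012.50 + $24,100.00 + $18,348.00 = $149,118.00

$149,118.00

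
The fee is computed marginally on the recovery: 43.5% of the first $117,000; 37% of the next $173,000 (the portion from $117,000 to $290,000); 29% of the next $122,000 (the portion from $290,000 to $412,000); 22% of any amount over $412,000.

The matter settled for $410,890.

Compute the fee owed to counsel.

First $117,000 at 43.5% = $50,895.00
Next $173,000 at 37% = $64,010.00
Remaining $120,890 at 29% = $35,058.10
Fee: $50,895.00 + $64,010.00 + $35,058.10 = $149,963.10

$149,963.10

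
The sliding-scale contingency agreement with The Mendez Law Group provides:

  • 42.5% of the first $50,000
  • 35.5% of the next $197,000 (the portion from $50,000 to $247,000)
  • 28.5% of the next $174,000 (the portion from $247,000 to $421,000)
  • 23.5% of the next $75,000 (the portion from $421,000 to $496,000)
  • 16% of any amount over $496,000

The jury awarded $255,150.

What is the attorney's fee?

$93,507.75

First $50,000 at 42.5% = $21,250.00
Next $197,000 at 35.5% = $69,935.00
Remaining $8,150 at 28.5% = $2,322.75
Fee: $21,250.00 + $69,935.00 + $2,322.75 = $93,507.75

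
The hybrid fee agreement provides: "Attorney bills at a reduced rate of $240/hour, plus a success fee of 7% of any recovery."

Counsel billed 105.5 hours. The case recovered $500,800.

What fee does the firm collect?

Hourly: 105.5 × $240 = $25,320.00
Success fee: 7% of $500,800 = $35,056.00
Total: $25,320.00 + $35,056.00 = $60,376.00

$60,376.00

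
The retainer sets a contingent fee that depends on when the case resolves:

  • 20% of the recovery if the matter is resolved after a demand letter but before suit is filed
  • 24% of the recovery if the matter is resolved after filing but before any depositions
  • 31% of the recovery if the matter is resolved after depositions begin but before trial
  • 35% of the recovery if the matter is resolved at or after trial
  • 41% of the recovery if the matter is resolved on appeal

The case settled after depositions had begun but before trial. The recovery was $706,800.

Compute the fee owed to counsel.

The matter settled after depositions had begun but before trial, so the 31% rate applies.
$706,800 × 31% = $219,108.00

$219,108.00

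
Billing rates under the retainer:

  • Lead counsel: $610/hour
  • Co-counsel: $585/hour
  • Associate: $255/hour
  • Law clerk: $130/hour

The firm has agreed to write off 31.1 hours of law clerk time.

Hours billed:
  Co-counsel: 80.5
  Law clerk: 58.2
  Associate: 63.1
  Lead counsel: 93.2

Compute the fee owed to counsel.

Lead counsel: 93.2 × $610 = $56,852.00
Co-counsel: 80.5 × $585 = $47,092.50
Associate: 63.1 × $255 = $16,090.50
Law clerk: 58.2 × $130 = $7,566.00
Subtotal: $127,601.00
Write-off: 31.1 × $130 = $4,043.00
Total: $127,601.00 − $4,043.00 = $123,558.00

$123,558.00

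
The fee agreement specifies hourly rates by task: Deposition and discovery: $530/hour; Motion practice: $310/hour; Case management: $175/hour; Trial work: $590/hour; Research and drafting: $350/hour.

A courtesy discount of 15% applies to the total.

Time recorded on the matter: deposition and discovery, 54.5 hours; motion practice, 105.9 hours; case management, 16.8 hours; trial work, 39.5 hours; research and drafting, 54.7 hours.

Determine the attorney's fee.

$91,038.40

Deposition and discovery: 54.5 × $530 = $28,885.00
Motion practice: 105.9 × $310 = $32,829.00
Case management: 16.8 × $175 = $2,940.00
Trial work: 39.5 × $590 = $23,305.00
Research and drafting: 54.7 × $350 = $19,145.00
Subtotal: $107,104.00
Less 15% discount: −$16,065.60
Total: $107,104.00 − $16,065.60 = $91,038.40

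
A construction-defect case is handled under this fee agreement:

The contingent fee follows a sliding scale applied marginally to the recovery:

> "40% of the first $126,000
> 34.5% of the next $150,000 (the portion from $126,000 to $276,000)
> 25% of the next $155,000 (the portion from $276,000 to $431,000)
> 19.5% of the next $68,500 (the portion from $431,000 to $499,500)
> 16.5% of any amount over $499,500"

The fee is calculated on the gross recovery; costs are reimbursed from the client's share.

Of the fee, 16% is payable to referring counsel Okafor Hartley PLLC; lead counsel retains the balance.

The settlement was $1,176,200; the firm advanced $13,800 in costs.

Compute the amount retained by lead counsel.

$223,366.92

Fee base is the gross recovery, $1,176,200; costs are reimbursed separately.
First $126,000 at 40% = $50,400.00
Next $150,000 at 34.5% = $51,750.00
Next $155,000 at 25% = $38,750.00
Next $68,500 at 19.5% = $13,357.50
Remaining $676,700 at 16.5% = $111,655.50
Fee: $50,400.00 + $51,750.00 + $38,750.00 + $13,357.50 + $111,655.50 = $265,913.00
Referral share: 16% of $265,913.00 = $42,546.08; lead counsel retains $265,913.00 − $42,546.08 = $223,366.92.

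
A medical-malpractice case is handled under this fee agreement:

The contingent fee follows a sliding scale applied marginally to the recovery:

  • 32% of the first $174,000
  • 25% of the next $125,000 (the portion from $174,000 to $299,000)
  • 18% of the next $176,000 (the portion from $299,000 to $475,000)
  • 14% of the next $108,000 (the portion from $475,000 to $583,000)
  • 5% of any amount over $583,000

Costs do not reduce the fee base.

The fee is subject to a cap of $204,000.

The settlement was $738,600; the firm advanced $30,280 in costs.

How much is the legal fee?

$141,510.00

Fee base is the gross recovery, $738,600; costs are reimbursed separately.
First $174,000 at 32% = $55,680.00
Next $125,000 at 25% = $31,250.00
Next $176,000 at 18% = $31,680.00
Next $108,000 at 14% = $15,120.00
Remaining $155,600 at 5% = $7,780.00
Fee: $55,680.00 + $31,250.00 + $31,680.00 + $15,120.00 + $7,780.00 = $141,510.00
$141,510.00 is under the $204,000 cap.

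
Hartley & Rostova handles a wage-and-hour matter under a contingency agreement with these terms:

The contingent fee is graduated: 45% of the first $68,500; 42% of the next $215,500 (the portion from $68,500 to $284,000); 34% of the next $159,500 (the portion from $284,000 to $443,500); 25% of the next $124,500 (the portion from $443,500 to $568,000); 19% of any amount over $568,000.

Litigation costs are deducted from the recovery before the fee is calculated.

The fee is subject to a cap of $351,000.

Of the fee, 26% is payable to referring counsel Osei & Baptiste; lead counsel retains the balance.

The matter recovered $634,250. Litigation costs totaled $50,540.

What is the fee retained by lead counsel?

$155,159.43

Fee base (net of costs): $634,250 − $50,540 = $583,710
First $68,500 at 45% = $30,825.00
Next $215,500 at 42% = $90,510.00
Next $159,500 at 34% = $54,230.00
Next $124,500 at 25% = $31,125.00
Remaining $15,710 at 19% = $2,984.90
Fee: $30,825.00 + $90,510.00 + $54,230.00 + $31,125.00 + $2,984.90 = $209,674.90
$209,674.90 is under the $351,000 cap.
Referral share: 26% of $209,674.90 = $54,515.47; lead counsel retains $209,674.90 − $54,515.47 = $155,159.43.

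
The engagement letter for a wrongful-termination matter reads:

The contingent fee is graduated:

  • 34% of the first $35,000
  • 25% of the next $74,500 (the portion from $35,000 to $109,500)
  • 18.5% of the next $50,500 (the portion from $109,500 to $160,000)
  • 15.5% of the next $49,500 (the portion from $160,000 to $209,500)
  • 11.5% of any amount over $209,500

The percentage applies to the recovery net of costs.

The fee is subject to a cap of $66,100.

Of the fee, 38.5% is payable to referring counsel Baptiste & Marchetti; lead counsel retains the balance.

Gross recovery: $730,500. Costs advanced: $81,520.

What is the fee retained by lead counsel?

Fee base (net of costs): $730,500 − $81,520 = $648,980
First $35,000 at 34% = $11,900.00
Next $74,500 at 25% = $18,625.00
Next $50,500 at 18.5% = $9,342.50
Next $49,500 at 15.5% = $7,672.50
Remaining $439,480 at 11.5% = $50,540.20
Fee: $11,900.00 + $18,625.00 + $9,342.50 + $7,672.50 + $50,540.20 = $98,080.20
$98,080.20 exceeds the $66,100 cap, so the fee is capped at $66,100.00.
Referral share: 38.5% of $66,100.00 = $25,448.50; lead counsel retains $66,100.00 − $25,448.50 = $40,651.50.

$40,651.50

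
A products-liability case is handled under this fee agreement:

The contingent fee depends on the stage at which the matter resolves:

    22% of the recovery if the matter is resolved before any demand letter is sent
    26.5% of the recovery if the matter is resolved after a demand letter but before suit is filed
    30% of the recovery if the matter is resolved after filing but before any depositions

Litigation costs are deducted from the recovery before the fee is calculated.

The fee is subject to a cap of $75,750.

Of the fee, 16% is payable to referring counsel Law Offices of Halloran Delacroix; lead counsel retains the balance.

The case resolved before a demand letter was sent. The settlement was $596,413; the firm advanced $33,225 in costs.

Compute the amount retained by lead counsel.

$63,630.00

Fee base (net of costs): $596,413 − $33,225 = $563,188
The matter resolved before a demand letter was sent, so the 22% rate applies.
$563,188 × 22% = $123,901.36
$123,901.36 exceeds the $75,750 cap, so the fee is capped at $75,750.00.
Referral share: 16% of $75,750.00 = $12,120.00; lead counsel retains $75,750.00 − $12,120.00 = $63,630.00.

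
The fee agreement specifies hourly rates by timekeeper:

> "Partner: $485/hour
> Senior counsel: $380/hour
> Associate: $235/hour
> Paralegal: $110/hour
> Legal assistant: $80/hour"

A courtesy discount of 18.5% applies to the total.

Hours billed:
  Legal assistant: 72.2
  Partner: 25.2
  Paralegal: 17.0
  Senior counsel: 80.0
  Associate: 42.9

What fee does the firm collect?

$49,184.84

Partner: 25.2 × $485 = $12,222.00
Senior counsel: 80.0 × $380 = $30,400.00
Associate: 42.9 × $235 = $10,081.50
Paralegal: 17.0 × $110 = $1,870.00
Legal assistant: 72.2 × $80 = $5,776.00
Subtotal: $60,349.50
Less 18.5% discount: −$11,164.66
Total: $60,349.50 − $11,164.66 = $49,184.84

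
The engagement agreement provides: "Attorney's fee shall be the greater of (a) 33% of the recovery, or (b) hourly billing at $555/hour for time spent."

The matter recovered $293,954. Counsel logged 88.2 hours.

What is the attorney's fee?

$97,004.82

(a) 33% of $293,954 = $97,004.82
(b) 88.2 × $555 = $48,951.00
The greater is (a): $97,004.82.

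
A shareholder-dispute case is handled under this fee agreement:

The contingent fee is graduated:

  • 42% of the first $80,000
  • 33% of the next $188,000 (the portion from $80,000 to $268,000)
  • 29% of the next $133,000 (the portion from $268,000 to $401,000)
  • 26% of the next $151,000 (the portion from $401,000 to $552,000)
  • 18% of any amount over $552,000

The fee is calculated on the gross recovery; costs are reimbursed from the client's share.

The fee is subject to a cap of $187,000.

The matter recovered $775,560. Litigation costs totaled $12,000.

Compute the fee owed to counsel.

Fee base is the gross recovery, $775,560; costs are reimbursed separately.
First $80,000 at 42% = $33,600.00
Next $188,000 at 33% = $62,040.00
Next $133,000 at 29% = $38,570.00
Next $151,000 at 26% = $39,260.00
Remaining $223,560 at 18% = $40,240.80
Fee: $33,600.00 + $62,040.00 + $38,570.00 + $39,260.00 + $40,240.80 = $213,710.80
$213,710.80 exceeds the $187,000 cap, so the fee is capped at $187,000.00.

$187,000.00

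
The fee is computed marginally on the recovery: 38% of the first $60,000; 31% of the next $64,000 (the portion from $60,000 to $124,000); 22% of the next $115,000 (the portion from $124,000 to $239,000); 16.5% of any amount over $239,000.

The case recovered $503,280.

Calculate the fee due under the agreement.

First $60,000 at 38% = $22,800.00
Next $64,000 at 31% = $19,840.00
Next $115,000 at 22% = $25,300.00
Remaining $264,280 at 16.5% = $43,606.20
Fee: $22,800.00 + $19,840.00 + $25,300.00 + $43,606.20 = $111,546.20

$111,546.20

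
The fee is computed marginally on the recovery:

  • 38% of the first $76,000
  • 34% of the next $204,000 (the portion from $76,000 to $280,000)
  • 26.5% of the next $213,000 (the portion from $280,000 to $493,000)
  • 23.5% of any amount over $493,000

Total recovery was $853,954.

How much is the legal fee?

$239,509.19

First $76,000 at 38% = $28,880.00
Next $204,000 at 34% = $69,360.00
Next $213,000 at 26.5% = $56,445.00
Remaining $360,954 at 23.5% = $84,824.19
Fee: $28,880.00 + $69,360.00 + $56,445.00 + $84,824.19 = $239,509.19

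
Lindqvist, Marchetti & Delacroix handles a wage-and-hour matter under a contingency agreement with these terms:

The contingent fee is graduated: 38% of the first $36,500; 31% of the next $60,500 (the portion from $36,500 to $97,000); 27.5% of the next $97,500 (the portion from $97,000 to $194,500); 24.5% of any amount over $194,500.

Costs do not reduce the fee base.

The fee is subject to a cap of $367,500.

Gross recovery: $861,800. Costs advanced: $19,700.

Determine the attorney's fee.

Fee base is the gross recovery, $861,800; costs are reimbursed separately.
First $36,500 at 38% = $13,870.00
Next $60,500 at 31% = $18,755.00
Next $97,500 at 27.5% = $26,812.50
Remaining $667,300 at 24.5% = $163,488.50
Fee: $13,870.00 + $18,755.00 + $26,812.50 + $163,488.50 = $222,926.00
$222,926.00 is under the $367,500 cap.

$222,926.00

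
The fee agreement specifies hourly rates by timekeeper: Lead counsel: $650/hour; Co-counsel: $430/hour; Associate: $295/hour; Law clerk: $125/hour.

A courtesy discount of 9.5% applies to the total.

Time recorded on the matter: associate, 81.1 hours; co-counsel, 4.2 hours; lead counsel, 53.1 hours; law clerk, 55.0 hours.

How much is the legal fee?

$60,744.05

Lead counsel: 53.1 × $650 = $34,515.00
Co-counsel: 4.2 × $430 = $1,806.00
Associate: 81.1 × $295 = $23,924.50
Law clerk: 55.0 × $125 = $6,875.00
Subtotal: $67,120.50
Less 9.5% discount: −$6,376.45
Total: $67,120.50 − $6,376.45 = $60,744.05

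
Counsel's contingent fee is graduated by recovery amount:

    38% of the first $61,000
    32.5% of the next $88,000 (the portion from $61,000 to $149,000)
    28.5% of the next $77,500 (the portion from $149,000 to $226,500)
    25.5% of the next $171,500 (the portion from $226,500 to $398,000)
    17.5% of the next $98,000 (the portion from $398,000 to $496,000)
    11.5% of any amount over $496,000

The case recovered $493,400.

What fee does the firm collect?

$134,295.00

First $61,000 at 38% = $23,180.00
Next $88,000 at 32.5% = $28,600.00
Next $77,500 at 28.5% = $22,087.50
Next $171,500 at 25.5% = $43,732.50
Remaining $95,400 at 17.5% = $16,695.00
Fee: $23,180.00 + $28,600.00 + $22,087.50 + $43,732.50 + $16,695.00 = $134,295.00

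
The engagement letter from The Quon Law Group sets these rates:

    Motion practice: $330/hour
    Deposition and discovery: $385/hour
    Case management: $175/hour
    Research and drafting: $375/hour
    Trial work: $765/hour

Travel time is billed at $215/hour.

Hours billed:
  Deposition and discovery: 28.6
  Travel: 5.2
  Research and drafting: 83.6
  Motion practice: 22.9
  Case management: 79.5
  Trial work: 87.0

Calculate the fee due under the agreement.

$131,503.50

Motion practice: 22.9 × $330 = $7,557.00
Deposition and discovery: 28.6 × $385 = $11,011.00
Case management: 79.5 × $175 = $13,912.50
Research and drafting: 83.6 × $375 = $31,350.00
Trial work: 87.0 × $765 = $66,555.00
Subtotal: $7,557.00 + $11,011.00 + $13,912.50 + $31,350.00 + $66,555.00 = $130,385.50
Travel: 5.2 × $215 = $1,118.00
Total: $130,385.50 + $1,118.00 = $131,503.50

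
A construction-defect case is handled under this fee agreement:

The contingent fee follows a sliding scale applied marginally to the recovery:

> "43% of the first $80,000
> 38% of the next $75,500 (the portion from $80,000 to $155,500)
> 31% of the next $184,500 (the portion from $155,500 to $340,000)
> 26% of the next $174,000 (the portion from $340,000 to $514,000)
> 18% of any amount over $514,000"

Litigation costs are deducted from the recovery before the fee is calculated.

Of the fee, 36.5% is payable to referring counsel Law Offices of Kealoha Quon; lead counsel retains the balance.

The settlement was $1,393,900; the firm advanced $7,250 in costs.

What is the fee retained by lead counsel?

$204,852.27

Fee base (net of costs): $1,393,900 − $7,250 = $1,386,650
First $80,000 at 43% = $34,400.00
Next $75,500 at 38% = $28,690.00
Next $184,500 at 31% = $57,195.00
Next $174,000 at 26% = $45,240.00
Remaining $872,650 at 18% = $157,077.00
Fee: $34,400.00 + $28,690.00 + $57,195.00 + $45,240.00 + $157,077.00 = $322,602.00
Referral share: 36.5% of $322,602.00 = $117,749.73; lead counsel retains $322,602.00 − $117,749.73 = $204,852.27.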